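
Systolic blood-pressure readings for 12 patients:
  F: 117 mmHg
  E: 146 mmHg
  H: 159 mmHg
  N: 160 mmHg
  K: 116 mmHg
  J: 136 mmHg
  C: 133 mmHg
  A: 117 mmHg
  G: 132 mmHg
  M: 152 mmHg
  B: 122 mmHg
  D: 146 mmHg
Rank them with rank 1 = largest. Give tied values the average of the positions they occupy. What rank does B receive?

Sorted (descending): 160, 159, 152, 146, 146, 136, 133, 132, 122, 117, 117, 116
The 2 values of 146 occupy positions 4–5 → average rank (4+5)/2 = 4.5.
The 2 values of 117 occupy positions 10–11 → average rank (10+11)/2 = 10.5.
B has value 122 mmHg → rank 9.

9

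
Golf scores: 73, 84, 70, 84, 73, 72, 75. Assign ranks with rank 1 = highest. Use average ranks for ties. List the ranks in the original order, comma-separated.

4.5, 1.5, 7, 1.5, 4.5, 6, 3

Sorted (descending): 84, 84, 75, 73, 73, 72, 70
The 2 values of 84 occupy positions 1–2 → average rank (1+2)/2 = 1.5.
The 2 values of 73 occupy positions 4–5 → average rank (4+5)/2 = 4.5.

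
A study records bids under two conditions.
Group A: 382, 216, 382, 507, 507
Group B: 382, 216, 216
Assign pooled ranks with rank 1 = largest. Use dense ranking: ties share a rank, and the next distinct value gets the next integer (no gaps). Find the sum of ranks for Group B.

8

Sorted (descending): 507, 507, 382, 382, 382, 216, 216, 216
The 2 values of 507 share dense rank 1.
The 3 values of 382 share dense rank 2.
The 3 values of 216 share dense rank 3.
Group B values → pooled ranks: 382→2, 216→3, 216→3
Rank sum = 2 + 3 + 3 = 8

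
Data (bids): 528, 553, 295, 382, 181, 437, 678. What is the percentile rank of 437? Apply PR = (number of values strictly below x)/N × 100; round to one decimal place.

42.9

N = 7.
Strictly below 437: 3. Equal to 437: 1.
PR = 3/7 × 100 = 42.9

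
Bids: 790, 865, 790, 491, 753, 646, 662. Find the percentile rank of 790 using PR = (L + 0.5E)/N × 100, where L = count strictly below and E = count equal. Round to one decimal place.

N = 7.
Strictly below 790: 4. Equal to 790: 2.
PR = (4 + 0.5·2)/7 × 100 = 71.4

71.4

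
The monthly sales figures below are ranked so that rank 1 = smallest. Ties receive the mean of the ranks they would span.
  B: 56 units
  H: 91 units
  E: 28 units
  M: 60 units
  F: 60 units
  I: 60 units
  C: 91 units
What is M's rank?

4

Sorted (ascending): 28, 56, 60, 60, 60, 91, 91
The 3 values of 60 occupy positions 3–5 → average rank 4.
The 2 values of 91 occupy positions 6–7 → average rank (6+7)/2 = 6.5.
M has value 60 units → rank 4.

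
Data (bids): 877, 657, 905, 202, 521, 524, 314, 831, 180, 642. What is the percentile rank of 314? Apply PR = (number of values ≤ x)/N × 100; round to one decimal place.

30.0

N = 10.
Strictly below 314: 2. Equal to 314: 1.
PR = 3/10 × 100 = 30.0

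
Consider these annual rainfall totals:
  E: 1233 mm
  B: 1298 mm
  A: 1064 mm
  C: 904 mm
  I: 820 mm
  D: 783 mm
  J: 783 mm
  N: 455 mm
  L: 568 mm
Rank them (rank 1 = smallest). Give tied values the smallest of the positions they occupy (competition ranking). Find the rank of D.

3

Sorted (ascending): 455, 568, 783, 783, 820, 904, 1064, 1233, 1298
The 2 values of 783 occupy positions 3–4 → each gets rank 3.
D has value 783 mm → rank 3.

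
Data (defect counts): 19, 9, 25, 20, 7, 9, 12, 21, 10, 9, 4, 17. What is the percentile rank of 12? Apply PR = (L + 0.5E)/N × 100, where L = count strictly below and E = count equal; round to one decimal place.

54.2

N = 12.
Strictly below 12: 6. Equal to 12: 1.
PR = (6 + 0.5·1)/12 × 100 = 54.2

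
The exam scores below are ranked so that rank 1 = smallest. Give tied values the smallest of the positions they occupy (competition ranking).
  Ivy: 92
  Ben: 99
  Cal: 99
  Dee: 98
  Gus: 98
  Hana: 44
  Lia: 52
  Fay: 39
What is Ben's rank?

Sorted (ascending): 39, 44, 52, 92, 98, 98, 99, 99
The 2 values of 98 occupy positions 5–6 → each gets rank 5.
The 2 values of 99 occupy positions 7–8 → each gets rank 7.
Ben has value 99 → rank 7.

7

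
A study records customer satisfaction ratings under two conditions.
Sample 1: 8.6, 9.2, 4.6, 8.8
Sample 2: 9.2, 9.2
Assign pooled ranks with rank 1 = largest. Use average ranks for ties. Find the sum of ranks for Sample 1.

17

Sorted (descending): 9.2, 9.2, 9.2, 8.8, 8.6, 4.6
The 3 values of 9.2 occupy positions 1–3 → average rank 2.
Sample 1 values → pooled ranks: 8.6→5, 9.2→2, 4.6→6, 8.8→4
Rank sum = 5 + 2 + 6 + 4 = 17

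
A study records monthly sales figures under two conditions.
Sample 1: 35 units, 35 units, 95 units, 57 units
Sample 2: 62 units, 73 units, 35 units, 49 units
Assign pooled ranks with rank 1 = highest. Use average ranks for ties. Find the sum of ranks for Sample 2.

17

Sorted (descending): 95, 73, 62, 57, 49, 35, 35, 35
The 3 values of 35 occupy positions 6–8 → average rank 7.
Sample 2 values → pooled ranks: 62→3, 73→2, 35→7, 49→5
Rank sum = 3 + 2 + 7 + 5 = 17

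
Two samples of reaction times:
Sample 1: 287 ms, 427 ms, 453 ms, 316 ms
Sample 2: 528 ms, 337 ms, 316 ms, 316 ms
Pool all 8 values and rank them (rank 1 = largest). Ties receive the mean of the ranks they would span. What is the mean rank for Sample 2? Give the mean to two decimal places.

4.25

Sorted (descending): 528, 453, 427, 337, 316, 316, 316, 287
The 3 values of 316 occupy positions 5–7 → average rank 6.
Sample 2 values → pooled ranks: 528→1, 337→4, 316→6, 316→6
Mean rank = (1 + 4 + 6 + 6) / 4 = 4.25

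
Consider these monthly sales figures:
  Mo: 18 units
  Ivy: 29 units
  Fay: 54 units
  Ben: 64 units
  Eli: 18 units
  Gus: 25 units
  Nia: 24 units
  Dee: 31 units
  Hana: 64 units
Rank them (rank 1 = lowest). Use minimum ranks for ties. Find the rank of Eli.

Sorted (ascending): 18, 18, 24, 25, 29, 31, 54, 64, 64
The 2 values of 18 occupy positions 1–2 → each gets rank 1.
The 2 values of 64 occupy positions 8–9 → each gets rank 8.
Eli has value 18 units → rank 1.

1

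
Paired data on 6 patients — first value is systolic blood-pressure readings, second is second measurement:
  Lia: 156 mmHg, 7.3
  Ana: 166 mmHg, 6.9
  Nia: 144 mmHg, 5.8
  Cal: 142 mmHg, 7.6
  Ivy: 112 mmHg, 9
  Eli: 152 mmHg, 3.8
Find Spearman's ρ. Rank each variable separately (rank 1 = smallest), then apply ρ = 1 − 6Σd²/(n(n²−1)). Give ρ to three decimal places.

Ranks of variable 1: 5, 6, 3, 2, 1, 4
Ranks of variable 2: 4, 3, 2, 5, 6, 1
d = r₁ − r₂: 1, 3, 1, -3, -5, 3
d²: 1, 9, 1, 9, 25, 9; Σd² = 54
ρ = 1 − 6·54/(6·35) = 1 − 324/210 = -0.543

-0.543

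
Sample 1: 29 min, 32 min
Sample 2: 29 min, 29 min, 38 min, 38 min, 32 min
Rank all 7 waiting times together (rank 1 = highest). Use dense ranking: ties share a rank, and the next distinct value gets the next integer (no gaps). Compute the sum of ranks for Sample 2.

10

Sorted (descending): 38, 38, 32, 32, 29, 29, 29
The 2 values of 38 share dense rank 1.
The 2 values of 32 share dense rank 2.
The 3 values of 29 share dense rank 3.
Sample 2 values → pooled ranks: 29→3, 29→3, 38→1, 38→1, 32→2
Rank sum = 3 + 3 + 1 + 1 + 2 = 10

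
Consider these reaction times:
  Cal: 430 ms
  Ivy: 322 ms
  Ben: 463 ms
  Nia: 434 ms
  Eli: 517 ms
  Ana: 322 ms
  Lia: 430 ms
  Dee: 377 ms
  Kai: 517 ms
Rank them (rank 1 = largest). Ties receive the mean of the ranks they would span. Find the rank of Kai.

1.5

Sorted (descending): 517, 517, 463, 434, 430, 430, 377, 322, 322
The 2 values of 517 occupy positions 1–2 → average rank (1+2)/2 = 1.5.
The 2 values of 430 occupy positions 5–6 → average rank (5+6)/2 = 5.5.
The 2 values of 322 occupy positions 8–9 → average rank (8+9)/2 = 8.5.
Kai has value 517 ms → rank 1.5.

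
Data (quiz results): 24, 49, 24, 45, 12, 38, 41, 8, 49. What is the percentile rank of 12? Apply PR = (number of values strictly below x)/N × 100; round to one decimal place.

N = 9.
Strictly below 12: 1. Equal to 12: 1.
PR = 1/9 × 100 = 11.1

11.1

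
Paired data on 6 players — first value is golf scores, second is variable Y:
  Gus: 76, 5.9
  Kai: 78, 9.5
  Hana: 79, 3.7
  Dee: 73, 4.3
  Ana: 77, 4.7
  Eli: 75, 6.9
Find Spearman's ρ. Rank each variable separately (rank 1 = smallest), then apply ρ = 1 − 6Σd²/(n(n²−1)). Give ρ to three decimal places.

Ranks of variable 1: 3, 5, 6, 1, 4, 2
Ranks of variable 2: 4, 6, 1, 2, 3, 5
d = r₁ − r₂: -1, -1, 5, -1, 1, -3
d²: 1, 1, 25, 1, 1, 9; Σd² = 38
ρ = 1 − 6·38/(6·35) = 1 − 228/210 = -0.086

-0.086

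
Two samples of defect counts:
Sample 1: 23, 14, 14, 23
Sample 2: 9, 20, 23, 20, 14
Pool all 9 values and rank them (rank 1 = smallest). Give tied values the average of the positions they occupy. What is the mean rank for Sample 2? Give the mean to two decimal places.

4.60

Sorted (ascending): 9, 14, 14, 14, 20, 20, 23, 23, 23
The 3 values of 14 occupy positions 2–4 → average rank 3.
The 2 values of 20 occupy positions 5–6 → average rank (5+6)/2 = 5.5.
The 3 values of 23 occupy positions 7–9 → average rank 8.
Sample 2 values → pooled ranks: 9→1, 20→5.5, 23→8, 20→5.5, 14→3
Mean rank = (1 + 5.5 + 8 + 5.5 + 3) / 5 = 4.60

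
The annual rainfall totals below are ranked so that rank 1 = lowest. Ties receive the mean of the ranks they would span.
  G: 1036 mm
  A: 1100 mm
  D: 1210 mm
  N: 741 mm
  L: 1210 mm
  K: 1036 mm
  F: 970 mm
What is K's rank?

Sorted (ascending): 741, 970, 1036, 1036, 1100, 1210, 1210
The 2 values of 1036 occupy positions 3–4 → average rank (3+4)/2 = 3.5.
The 2 values of 1210 occupy positions 6–7 → average rank (6+7)/2 = 6.5.
K has value 1036 mm → rank 3.5.

3.5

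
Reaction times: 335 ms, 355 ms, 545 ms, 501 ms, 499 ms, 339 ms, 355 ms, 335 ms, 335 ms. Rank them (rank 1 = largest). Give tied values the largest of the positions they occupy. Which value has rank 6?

339

Sorted (descending): 545, 501, 499, 355, 355, 339, 335, 335, 335
The 2 values of 355 occupy positions 4–5 → each gets rank 5.
The 3 values of 335 occupy positions 7–9 → each gets rank 9.
Rank 6 → value 339.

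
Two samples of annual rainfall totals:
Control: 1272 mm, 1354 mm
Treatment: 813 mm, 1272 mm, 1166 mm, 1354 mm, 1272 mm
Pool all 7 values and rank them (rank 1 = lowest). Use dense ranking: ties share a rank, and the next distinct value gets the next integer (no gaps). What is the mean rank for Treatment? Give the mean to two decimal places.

Sorted (ascending): 813, 1166, 1272, 1272, 1272, 1354, 1354
The 3 values of 1272 share dense rank 3.
The 2 values of 1354 share dense rank 4.
Remaining distinct values take the next consecutive integers.
Treatment values → pooled ranks: 813→1, 1272→3, 1166→2, 1354→4, 1272→3
Mean rank = (1 + 3 + 2 + 4 + 3) / 5 = 2.60

2.60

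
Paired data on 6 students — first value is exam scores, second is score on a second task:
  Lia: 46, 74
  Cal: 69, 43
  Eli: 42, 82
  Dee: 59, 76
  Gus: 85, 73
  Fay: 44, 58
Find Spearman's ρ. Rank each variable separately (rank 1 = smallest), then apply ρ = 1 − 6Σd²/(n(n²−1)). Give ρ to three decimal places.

Ranks of variable 1: 3, 5, 1, 4, 6, 2
Ranks of variable 2: 4, 1, 6, 5, 3, 2
d = r₁ − r₂: -1, 4, -5, -1, 3, 0
d²: 1, 16, 25, 1, 9, 0; Σd² = 52
ρ = 1 − 6·52/(6·35) = 1 − 312/210 = -0.486

-0.486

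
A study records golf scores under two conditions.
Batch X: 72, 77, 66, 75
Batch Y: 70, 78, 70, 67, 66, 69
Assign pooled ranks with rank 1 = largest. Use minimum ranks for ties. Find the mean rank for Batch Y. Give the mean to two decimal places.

5.83

Sorted (descending): 78, 77, 75, 72, 70, 70, 69, 67, 66, 66
The 2 values of 70 occupy positions 5–6 → each gets rank 5.
The 2 values of 66 occupy positions 9–10 → each gets rank 9.
Batch Y values → pooled ranks: 70→5, 78→1, 70→5, 67→8, 66→9, 69→7
Mean rank = (5 + 1 + 5 + 8 + 9 + 7) / 6 = 5.83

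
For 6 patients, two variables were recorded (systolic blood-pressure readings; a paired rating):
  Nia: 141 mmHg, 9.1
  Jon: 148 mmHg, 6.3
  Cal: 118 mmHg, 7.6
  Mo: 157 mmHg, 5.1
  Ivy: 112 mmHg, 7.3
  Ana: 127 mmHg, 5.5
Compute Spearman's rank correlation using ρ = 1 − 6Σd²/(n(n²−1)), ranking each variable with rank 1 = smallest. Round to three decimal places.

Ranks of variable 1: 4, 5, 2, 6, 1, 3
Ranks of variable 2: 6, 3, 5, 1, 4, 2
d = r₁ − r₂: -2, 2, -3, 5, -3, 1
d²: 4, 4, 9, 25, 9, 1; Σd² = 52
ρ = 1 − 6·52/(6·35) = 1 − 312/210 = -0.486

-0.486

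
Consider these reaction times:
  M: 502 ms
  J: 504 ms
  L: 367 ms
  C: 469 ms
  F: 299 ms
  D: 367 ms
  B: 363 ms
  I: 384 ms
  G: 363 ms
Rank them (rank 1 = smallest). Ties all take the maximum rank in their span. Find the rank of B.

Sorted (ascending): 299, 363, 363, 367, 367, 384, 469, 502, 504
The 2 values of 363 occupy positions 2–3 → each gets rank 3.
The 2 values of 367 occupy positions 4–5 → each gets rank 5.
B has value 363 ms → rank 3.

3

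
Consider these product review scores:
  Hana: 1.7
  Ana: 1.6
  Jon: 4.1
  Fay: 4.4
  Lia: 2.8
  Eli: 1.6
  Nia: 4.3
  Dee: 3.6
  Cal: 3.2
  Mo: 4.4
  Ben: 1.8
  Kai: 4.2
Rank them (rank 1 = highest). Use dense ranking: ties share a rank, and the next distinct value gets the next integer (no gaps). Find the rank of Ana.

10

Sorted (descending): 4.4, 4.4, 4.3, 4.2, 4.1, 3.6, 3.2, 2.8, 1.8, 1.7, 1.6, 1.6
The 2 values of 4.4 share dense rank 1.
The 2 values of 1.6 share dense rank 10.
Remaining distinct values take the next consecutive integers.
Ana has value 1.6 → rank 10.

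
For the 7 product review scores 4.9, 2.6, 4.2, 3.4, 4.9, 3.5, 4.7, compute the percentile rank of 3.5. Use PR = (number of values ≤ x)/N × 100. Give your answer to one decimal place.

N = 7.
Strictly below 3.5: 2. Equal to 3.5: 1.
PR = 3/7 × 100 = 42.9

42.9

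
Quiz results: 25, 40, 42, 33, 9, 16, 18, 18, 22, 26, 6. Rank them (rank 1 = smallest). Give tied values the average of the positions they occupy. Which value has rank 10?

40

Sorted (ascending): 6, 9, 16, 18, 18, 22, 25, 26, 33, 40, 42
The 2 values of 18 occupy positions 4–5 → average rank (4+5)/2 = 4.5.
Rank 10 → value 40.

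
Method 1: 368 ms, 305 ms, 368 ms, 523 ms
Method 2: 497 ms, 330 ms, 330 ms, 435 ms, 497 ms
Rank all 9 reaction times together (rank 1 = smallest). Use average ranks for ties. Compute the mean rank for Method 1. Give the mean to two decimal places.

Sorted (ascending): 305, 330, 330, 368, 368, 435, 497, 497, 523
The 2 values of 330 occupy positions 2–3 → average rank (2+3)/2 = 2.5.
The 2 values of 368 occupy positions 4–5 → average rank (4+5)/2 = 4.5.
The 2 values of 497 occupy positions 7–8 → average rank (7+8)/2 = 7.5.
Method 1 values → pooled ranks: 368→4.5, 305→1, 368→4.5, 523→9
Mean rank = (4.5 + 1 + 4.5 + 9) / 4 = 4.75

4.75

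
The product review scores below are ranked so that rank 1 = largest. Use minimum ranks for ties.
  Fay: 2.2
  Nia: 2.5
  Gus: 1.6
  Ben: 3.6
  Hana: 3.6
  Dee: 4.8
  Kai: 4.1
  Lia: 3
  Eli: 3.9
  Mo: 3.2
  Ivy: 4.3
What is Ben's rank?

5

Sorted (descending): 4.8, 4.3, 4.1, 3.9, 3.6, 3.6, 3.2, 3, 2.5, 2.2, 1.6
The 2 values of 3.6 occupy positions 5–6 → each gets rank 5.
Ben has value 3.6 → rank 5.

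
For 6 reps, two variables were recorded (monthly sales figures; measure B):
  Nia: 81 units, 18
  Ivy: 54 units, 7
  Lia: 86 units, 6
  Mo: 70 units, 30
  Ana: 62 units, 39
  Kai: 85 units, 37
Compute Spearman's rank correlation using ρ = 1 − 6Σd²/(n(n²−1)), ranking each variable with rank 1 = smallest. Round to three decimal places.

-0.257

Ranks of variable 1: 4, 1, 6, 3, 2, 5
Ranks of variable 2: 3, 2, 1, 4, 6, 5
d = r₁ − r₂: 1, -1, 5, -1, -4, 0
d²: 1, 1, 25, 1, 16, 0; Σd² = 44
ρ = 1 − 6·44/(6·35) = 1 − 264/210 = -0.257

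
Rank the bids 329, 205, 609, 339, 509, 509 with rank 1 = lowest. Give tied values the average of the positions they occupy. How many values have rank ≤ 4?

3

Sorted (ascending): 205, 329, 339, 509, 509, 609
The 2 values of 509 occupy positions 4–5 → average rank (4+5)/2 = 4.5.
Ranks ≤ 4: {1, 2, 3} → 3 values.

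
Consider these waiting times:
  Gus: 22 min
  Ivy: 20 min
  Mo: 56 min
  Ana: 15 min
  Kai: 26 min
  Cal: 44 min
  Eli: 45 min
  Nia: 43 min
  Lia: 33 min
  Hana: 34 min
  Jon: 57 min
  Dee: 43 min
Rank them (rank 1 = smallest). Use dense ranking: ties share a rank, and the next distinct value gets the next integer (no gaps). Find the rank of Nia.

7

Sorted (ascending): 15, 20, 22, 26, 33, 34, 43, 43, 44, 45, 56, 57
The 2 values of 43 share dense rank 7.
Remaining distinct values take the next consecutive integers.
Nia has value 43 min → rank 7.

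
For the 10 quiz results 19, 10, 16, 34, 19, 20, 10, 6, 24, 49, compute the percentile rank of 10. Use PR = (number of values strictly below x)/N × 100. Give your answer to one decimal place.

10.0

N = 10.
Strictly below 10: 1. Equal to 10: 2.
PR = 1/10 × 100 = 10.0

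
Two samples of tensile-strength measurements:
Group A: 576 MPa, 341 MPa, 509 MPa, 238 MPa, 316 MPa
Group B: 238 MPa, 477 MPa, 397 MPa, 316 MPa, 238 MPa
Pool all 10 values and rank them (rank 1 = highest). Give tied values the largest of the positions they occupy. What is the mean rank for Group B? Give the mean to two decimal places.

6.80

Sorted (descending): 576, 509, 477, 397, 341, 316, 316, 238, 238, 238
The 2 values of 316 occupy positions 6–7 → each gets rank 7.
The 3 values of 238 occupy positions 8–10 → each gets rank 10.
Group B values → pooled ranks: 238→10, 477→3, 397→4, 316→7, 238→10
Mean rank = (10 + 3 + 4 + 7 + 10) / 5 = 6.80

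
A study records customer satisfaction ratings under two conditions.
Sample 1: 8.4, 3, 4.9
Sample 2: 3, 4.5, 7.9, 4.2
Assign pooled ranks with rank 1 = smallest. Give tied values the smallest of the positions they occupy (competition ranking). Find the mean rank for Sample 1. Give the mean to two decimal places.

4.33

Sorted (ascending): 3, 3, 4.2, 4.5, 4.9, 7.9, 8.4
The 2 values of 3 occupy positions 1–2 → each gets rank 1.
Sample 1 values → pooled ranks: 8.4→7, 3→1, 4.9→5
Mean rank = (7 + 1 + 5) / 3 = 4.33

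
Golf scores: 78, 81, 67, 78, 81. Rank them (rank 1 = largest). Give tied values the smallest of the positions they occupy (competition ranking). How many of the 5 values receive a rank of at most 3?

4

Sorted (descending): 81, 81, 78, 78, 67
The 2 values of 81 occupy positions 1–2 → each gets rank 1.
The 2 values of 78 occupy positions 3–4 → each gets rank 3.
Ranks ≤ 3: {1, 1, 3, 3} → 4 values.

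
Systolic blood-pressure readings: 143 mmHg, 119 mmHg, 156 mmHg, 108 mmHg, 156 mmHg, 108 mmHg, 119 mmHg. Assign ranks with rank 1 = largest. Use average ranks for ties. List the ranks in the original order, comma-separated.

3, 4.5, 1.5, 6.5, 1.5, 6.5, 4.5

Sorted (descending): 156, 156, 143, 119, 119, 108, 108
The 2 values of 156 occupy positions 1–2 → average rank (1+2)/2 = 1.5.
The 2 values of 119 occupy positions 4–5 → average rank (4+5)/2 = 4.5.
The 2 values of 108 occupy positions 6–7 → average rank (6+7)/2 = 6.5.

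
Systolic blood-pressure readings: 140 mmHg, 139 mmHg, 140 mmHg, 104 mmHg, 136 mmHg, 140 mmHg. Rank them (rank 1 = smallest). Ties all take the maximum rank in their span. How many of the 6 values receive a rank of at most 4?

Sorted (ascending): 104, 136, 139, 140, 140, 140
The 3 values of 140 occupy positions 4–6 → each gets rank 6.
Ranks ≤ 4: {1, 2, 3} → 3 values.

3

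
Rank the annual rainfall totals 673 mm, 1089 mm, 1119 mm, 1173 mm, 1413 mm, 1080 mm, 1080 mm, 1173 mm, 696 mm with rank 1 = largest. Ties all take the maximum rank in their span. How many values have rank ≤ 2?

1

Sorted (descending): 1413, 1173, 1173, 1119, 1089, 1080, 1080, 696, 673
The 2 values of 1173 occupy positions 2–3 → each gets rank 3.
The 2 values of 1080 occupy positions 6–7 → each gets rank 7.
Ranks ≤ 2: {1} → 1 value.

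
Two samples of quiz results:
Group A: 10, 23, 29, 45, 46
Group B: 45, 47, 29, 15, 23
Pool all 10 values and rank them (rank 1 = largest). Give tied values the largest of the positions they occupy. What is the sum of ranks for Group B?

28

Sorted (descending): 47, 46, 45, 45, 29, 29, 23, 23, 15, 10
The 2 values of 45 occupy positions 3–4 → each gets rank 4.
The 2 values of 29 occupy positions 5–6 → each gets rank 6.
The 2 values of 23 occupy positions 7–8 → each gets rank 8.
Group B values → pooled ranks: 45→4, 47→1, 29→6, 15→9, 23→8
Rank sum = 4 + 1 + 6 + 9 + 8 = 28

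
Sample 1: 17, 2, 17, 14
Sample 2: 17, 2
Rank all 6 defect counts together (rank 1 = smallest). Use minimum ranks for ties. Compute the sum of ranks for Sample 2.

5

Sorted (ascending): 2, 2, 14, 17, 17, 17
The 2 values of 2 occupy positions 1–2 → each gets rank 1.
The 3 values of 17 occupy positions 4–6 → each gets rank 4.
Sample 2 values → pooled ranks: 17→4, 2→1
Rank sum = 4 + 1 = 5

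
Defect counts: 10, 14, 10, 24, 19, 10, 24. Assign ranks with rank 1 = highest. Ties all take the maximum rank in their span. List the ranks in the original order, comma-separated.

7, 4, 7, 2, 3, 7, 2

Sorted (descending): 24, 24, 19, 14, 10, 10, 10
The 2 values of 24 occupy positions 1–2 → each gets rank 2.
The 3 values of 10 occupy positions 5–7 → each gets rank 7.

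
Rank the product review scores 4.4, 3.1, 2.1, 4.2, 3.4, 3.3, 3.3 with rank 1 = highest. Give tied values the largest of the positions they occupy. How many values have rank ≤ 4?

Sorted (descending): 4.4, 4.2, 3.4, 3.3, 3.3, 3.1, 2.1
The 2 values of 3.3 occupy positions 4–5 → each gets rank 5.
Ranks ≤ 4: {1, 2, 3} → 3 values.

3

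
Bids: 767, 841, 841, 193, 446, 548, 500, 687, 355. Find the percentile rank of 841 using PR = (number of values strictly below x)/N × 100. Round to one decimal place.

77.8

N = 9.
Strictly below 841: 7. Equal to 841: 2.
PR = 7/9 × 100 = 77.8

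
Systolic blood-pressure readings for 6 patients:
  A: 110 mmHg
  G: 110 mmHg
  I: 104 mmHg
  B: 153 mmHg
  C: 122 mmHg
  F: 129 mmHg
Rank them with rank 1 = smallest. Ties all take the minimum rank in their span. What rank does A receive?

Sorted (ascending): 104, 110, 110, 122, 129, 153
The 2 values of 110 occupy positions 2–3 → each gets rank 2.
A has value 110 mmHg → rank 2.

2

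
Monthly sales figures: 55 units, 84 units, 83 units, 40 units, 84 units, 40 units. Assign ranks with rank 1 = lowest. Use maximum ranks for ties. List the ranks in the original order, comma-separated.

3, 6, 4, 2, 6, 2

Sorted (ascending): 40, 40, 55, 83, 84, 84
The 2 values of 40 occupy positions 1–2 → each gets rank 2.
The 2 values of 84 occupy positions 5–6 → each gets rank 6.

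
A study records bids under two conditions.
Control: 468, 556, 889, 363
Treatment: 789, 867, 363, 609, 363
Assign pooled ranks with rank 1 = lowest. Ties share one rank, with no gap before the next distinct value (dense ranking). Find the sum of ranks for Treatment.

Sorted (ascending): 363, 363, 363, 468, 556, 609, 789, 867, 889
The 3 values of 363 share dense rank 1.
Remaining distinct values take the next consecutive integers.
Treatment values → pooled ranks: 789→5, 867→6, 363→1, 609→4, 363→1
Rank sum = 5 + 6 + 1 + 4 + 1 = 17

17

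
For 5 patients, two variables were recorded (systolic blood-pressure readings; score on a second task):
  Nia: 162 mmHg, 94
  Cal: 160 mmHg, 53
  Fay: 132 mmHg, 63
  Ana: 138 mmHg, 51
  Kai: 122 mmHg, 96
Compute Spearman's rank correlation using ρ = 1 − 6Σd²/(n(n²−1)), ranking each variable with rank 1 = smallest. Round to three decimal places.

Ranks of variable 1: 5, 4, 2, 3, 1
Ranks of variable 2: 4, 2, 3, 1, 5
d = r₁ − r₂: 1, 2, -1, 2, -4
d²: 1, 4, 1, 4, 16; Σd² = 26
ρ = 1 − 6·26/(5·24) = 1 − 156/120 = -0.300

-0.300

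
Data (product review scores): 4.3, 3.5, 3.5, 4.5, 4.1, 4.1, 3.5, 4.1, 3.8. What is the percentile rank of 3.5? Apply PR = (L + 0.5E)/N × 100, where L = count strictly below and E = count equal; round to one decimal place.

16.7

N = 9.
Strictly below 3.5: 0. Equal to 3.5: 3.
PR = (0 + 0.5·3)/9 × 100 = 16.7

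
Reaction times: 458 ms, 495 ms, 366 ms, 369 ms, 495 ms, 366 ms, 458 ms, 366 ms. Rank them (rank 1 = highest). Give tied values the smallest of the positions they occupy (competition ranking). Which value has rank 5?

369

Sorted (descending): 495, 495, 458, 458, 369, 366, 366, 366
The 2 values of 495 occupy positions 1–2 → each gets rank 1.
The 2 values of 458 occupy positions 3–4 → each gets rank 3.
The 3 values of 366 occupy positions 6–8 → each gets rank 6.
Rank 5 → value 369.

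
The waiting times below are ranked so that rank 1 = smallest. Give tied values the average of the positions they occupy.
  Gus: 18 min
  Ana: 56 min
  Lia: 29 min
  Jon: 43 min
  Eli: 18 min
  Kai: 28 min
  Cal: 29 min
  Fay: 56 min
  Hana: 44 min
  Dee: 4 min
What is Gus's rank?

2.5

Sorted (ascending): 4, 18, 18, 28, 29, 29, 43, 44, 56, 56
The 2 values of 18 occupy positions 2–3 → average rank (2+3)/2 = 2.5.
The 2 values of 29 occupy positions 5–6 → average rank (5+6)/2 = 5.5.
The 2 values of 56 occupy positions 9–10 → average rank (9+10)/2 = 9.5.
Gus has value 18 min → rank 2.5.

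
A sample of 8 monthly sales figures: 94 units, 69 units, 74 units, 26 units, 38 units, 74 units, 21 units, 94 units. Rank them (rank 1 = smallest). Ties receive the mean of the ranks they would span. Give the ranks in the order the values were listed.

7.5, 4, 5.5, 2, 3, 5.5, 1, 7.5

Sorted (ascending): 21, 26, 38, 69, 74, 74, 94, 94
The 2 values of 74 occupy positions 5–6 → average rank (5+6)/2 = 5.5.
The 2 values of 94 occupy positions 7–8 → average rank (7+8)/2 = 7.5.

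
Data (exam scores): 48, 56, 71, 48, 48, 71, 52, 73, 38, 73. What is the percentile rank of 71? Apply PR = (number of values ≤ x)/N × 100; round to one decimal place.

80.0

N = 10.
Strictly below 71: 6. Equal to 71: 2.
PR = 8/10 × 100 = 80.0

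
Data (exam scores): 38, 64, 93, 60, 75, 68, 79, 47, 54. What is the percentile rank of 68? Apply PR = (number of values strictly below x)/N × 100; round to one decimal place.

55.6

N = 9.
Strictly below 68: 5. Equal to 68: 1.
PR = 5/9 × 100 = 55.6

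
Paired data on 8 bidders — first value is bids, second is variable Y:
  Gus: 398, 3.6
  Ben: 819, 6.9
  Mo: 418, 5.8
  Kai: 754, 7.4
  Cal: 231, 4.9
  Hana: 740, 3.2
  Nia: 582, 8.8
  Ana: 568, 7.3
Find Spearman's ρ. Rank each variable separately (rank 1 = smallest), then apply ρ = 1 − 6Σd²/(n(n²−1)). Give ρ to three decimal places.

0.381

Ranks of variable 1: 2, 8, 3, 7, 1, 6, 5, 4
Ranks of variable 2: 2, 5, 4, 7, 3, 1, 8, 6
d = r₁ − r₂: 0, 3, -1, 0, -2, 5, -3, -2
d²: 0, 9, 1, 0, 4, 25, 9, 4; Σd² = 52
ρ = 1 − 6·52/(8·63) = 1 − 312/504 = 0.381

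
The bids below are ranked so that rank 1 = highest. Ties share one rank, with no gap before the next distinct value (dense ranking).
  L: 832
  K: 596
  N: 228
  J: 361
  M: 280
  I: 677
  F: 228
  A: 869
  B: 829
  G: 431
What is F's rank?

Sorted (descending): 869, 832, 829, 677, 596, 431, 361, 280, 228, 228
The 2 values of 228 share dense rank 9.
Remaining distinct values take the next consecutive integers.
F has value 228 → rank 9.

9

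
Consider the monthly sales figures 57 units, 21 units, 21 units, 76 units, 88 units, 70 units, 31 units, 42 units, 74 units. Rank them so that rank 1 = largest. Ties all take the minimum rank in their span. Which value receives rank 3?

Sorted (descending): 88, 76, 74, 70, 57, 42, 31, 21, 21
The 2 values of 21 occupy positions 8–9 → each gets rank 8.
Rank 3 → value 74.

74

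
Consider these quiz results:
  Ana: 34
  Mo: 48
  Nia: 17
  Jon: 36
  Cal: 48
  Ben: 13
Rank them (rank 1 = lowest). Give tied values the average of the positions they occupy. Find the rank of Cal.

5.5

Sorted (ascending): 13, 17, 34, 36, 48, 48
The 2 values of 48 occupy positions 5–6 → average rank (5+6)/2 = 5.5.
Cal has value 48 → rank 5.5.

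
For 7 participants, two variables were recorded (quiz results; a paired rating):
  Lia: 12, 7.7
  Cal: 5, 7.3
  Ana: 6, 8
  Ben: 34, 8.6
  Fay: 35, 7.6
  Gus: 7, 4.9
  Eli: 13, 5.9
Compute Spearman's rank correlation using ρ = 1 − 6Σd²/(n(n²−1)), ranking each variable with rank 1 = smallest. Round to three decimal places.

0.214

Ranks of variable 1: 4, 1, 2, 6, 7, 3, 5
Ranks of variable 2: 5, 3, 6, 7, 4, 1, 2
d = r₁ − r₂: -1, -2, -4, -1, 3, 2, 3
d²: 1, 4, 16, 1, 9, 4, 9; Σd² = 44
ρ = 1 − 6·44/(7·48) = 1 − 264/336 = 0.214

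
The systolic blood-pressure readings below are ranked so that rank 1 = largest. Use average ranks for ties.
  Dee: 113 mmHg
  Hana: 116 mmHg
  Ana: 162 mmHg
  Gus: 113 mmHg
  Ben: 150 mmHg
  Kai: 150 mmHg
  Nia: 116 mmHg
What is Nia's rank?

4.5

Sorted (descending): 162, 150, 150, 116, 116, 113, 113
The 2 values of 150 occupy positions 2–3 → average rank (2+3)/2 = 2.5.
The 2 values of 116 occupy positions 4–5 → average rank (4+5)/2 = 4.5.
The 2 values of 113 occupy positions 6–7 → average rank (6+7)/2 = 6.5.
Nia has value 116 mmHg → rank 4.5.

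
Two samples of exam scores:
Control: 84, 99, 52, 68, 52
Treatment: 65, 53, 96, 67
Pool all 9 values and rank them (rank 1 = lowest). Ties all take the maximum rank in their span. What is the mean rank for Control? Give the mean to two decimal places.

Sorted (ascending): 52, 52, 53, 65, 67, 68, 84, 96, 99
The 2 values of 52 occupy positions 1–2 → each gets rank 2.
Control values → pooled ranks: 84→7, 99→9, 52→2, 68→6, 52→2
Mean rank = (7 + 9 + 2 + 6 + 2) / 5 = 5.20

5.20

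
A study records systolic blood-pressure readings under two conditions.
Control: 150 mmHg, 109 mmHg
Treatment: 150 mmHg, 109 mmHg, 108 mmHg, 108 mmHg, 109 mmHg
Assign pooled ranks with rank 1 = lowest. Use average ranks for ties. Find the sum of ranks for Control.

Sorted (ascending): 108, 108, 109, 109, 109, 150, 150
The 2 values of 108 occupy positions 1–2 → average rank (1+2)/2 = 1.5.
The 3 values of 109 occupy positions 3–5 → average rank 4.
The 2 values of 150 occupy positions 6–7 → average rank (6+7)/2 = 6.5.
Control values → pooled ranks: 150→6.5, 109→4
Rank sum = 6.5 + 4 = 10.5

10.5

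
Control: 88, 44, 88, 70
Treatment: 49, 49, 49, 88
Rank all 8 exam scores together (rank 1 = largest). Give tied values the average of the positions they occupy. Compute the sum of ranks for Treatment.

20

Sorted (descending): 88, 88, 88, 70, 49, 49, 49, 44
The 3 values of 88 occupy positions 1–3 → average rank 2.
The 3 values of 49 occupy positions 5–7 → average rank 6.
Treatment values → pooled ranks: 49→6, 49→6, 49→6, 88→2
Rank sum = 6 + 6 + 6 + 2 = 20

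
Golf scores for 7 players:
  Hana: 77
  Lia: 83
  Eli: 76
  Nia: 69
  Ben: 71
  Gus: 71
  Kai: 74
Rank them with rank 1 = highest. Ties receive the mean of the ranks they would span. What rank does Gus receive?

Sorted (descending): 83, 77, 76, 74, 71, 71, 69
The 2 values of 71 occupy positions 5–6 → average rank (5+6)/2 = 5.5.
Gus has value 71 → rank 5.5.

5.5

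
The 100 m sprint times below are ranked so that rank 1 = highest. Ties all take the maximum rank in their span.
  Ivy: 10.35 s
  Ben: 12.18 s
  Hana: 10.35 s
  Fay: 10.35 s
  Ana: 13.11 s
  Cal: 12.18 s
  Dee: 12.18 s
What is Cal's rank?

Sorted (descending): 13.11, 12.18, 12.18, 12.18, 10.35, 10.35, 10.35
The 3 values of 12.18 occupy positions 2–4 → each gets rank 4.
The 3 values of 10.35 occupy positions 5–7 → each gets rank 7.
Cal has value 12.18 s → rank 4.

4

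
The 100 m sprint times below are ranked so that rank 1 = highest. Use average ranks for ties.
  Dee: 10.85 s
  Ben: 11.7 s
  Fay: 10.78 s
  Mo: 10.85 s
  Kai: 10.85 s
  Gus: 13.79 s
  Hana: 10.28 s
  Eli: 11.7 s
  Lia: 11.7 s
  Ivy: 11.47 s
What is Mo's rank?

Sorted (descending): 13.79, 11.7, 11.7, 11.7, 11.47, 10.85, 10.85, 10.85, 10.78, 10.28
The 3 values of 11.7 occupy positions 2–4 → average rank 3.
The 3 values of 10.85 occupy positions 6–8 → average rank 7.
Mo has value 10.85 s → rank 7.

7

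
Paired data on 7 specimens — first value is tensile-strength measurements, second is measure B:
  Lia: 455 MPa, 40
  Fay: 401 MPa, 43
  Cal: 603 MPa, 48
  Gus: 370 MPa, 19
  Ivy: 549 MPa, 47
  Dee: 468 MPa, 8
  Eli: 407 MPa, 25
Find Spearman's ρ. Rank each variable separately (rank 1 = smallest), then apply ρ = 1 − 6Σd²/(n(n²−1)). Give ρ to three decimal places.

0.536

Ranks of variable 1: 4, 2, 7, 1, 6, 5, 3
Ranks of variable 2: 4, 5, 7, 2, 6, 1, 3
d = r₁ − r₂: 0, -3, 0, -1, 0, 4, 0
d²: 0, 9, 0, 1, 0, 16, 0; Σd² = 26
ρ = 1 − 6·26/(7·48) = 1 − 156/336 = 0.536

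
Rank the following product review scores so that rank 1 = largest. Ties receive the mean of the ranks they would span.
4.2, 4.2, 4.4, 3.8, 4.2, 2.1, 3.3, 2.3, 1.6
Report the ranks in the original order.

Sorted (descending): 4.4, 4.2, 4.2, 4.2, 3.8, 3.3, 2.3, 2.1, 1.6
The 3 values of 4.2 occupy positions 2–4 → average rank 3.

3, 3, 1, 5, 3, 8, 6, 7, 9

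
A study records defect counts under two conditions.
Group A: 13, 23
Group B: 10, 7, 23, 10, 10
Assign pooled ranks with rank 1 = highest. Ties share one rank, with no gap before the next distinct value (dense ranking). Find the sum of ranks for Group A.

3

Sorted (descending): 23, 23, 13, 10, 10, 10, 7
The 2 values of 23 share dense rank 1.
The 3 values of 10 share dense rank 3.
Remaining distinct values take the next consecutive integers.
Group A values → pooled ranks: 13→2, 23→1
Rank sum = 2 + 1 = 3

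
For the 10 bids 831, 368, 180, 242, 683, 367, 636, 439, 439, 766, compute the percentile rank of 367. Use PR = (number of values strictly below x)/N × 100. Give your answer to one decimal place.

20.0

N = 10.
Strictly below 367: 2. Equal to 367: 1.
PR = 2/10 × 100 = 20.0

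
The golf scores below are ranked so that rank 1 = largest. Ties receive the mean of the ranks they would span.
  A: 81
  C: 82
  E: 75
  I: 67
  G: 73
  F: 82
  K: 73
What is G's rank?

Sorted (descending): 82, 82, 81, 75, 73, 73, 67
The 2 values of 82 occupy positions 1–2 → average rank (1+2)/2 = 1.5.
The 2 values of 73 occupy positions 5–6 → average rank (5+6)/2 = 5.5.
G has value 73 → rank 5.5.

5.5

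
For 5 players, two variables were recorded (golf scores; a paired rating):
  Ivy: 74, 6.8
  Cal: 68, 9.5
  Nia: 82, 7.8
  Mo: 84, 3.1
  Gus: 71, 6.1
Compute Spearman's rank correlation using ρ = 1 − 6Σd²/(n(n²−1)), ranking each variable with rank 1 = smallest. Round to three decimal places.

Ranks of variable 1: 3, 1, 4, 5, 2
Ranks of variable 2: 3, 5, 4, 1, 2
d = r₁ − r₂: 0, -4, 0, 4, 0
d²: 0, 16, 0, 16, 0; Σd² = 32
ρ = 1 − 6·32/(5·24) = 1 − 192/120 = -0.600

-0.600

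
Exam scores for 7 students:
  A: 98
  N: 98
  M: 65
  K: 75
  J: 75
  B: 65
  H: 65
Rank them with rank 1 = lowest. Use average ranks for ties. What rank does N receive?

Sorted (ascending): 65, 65, 65, 75, 75, 98, 98
The 3 values of 65 occupy positions 1–3 → average rank 2.
The 2 values of 75 occupy positions 4–5 → average rank (4+5)/2 = 4.5.
The 2 values of 98 occupy positions 6–7 → average rank (6+7)/2 = 6.5.
N has value 98 → rank 6.5.

6.5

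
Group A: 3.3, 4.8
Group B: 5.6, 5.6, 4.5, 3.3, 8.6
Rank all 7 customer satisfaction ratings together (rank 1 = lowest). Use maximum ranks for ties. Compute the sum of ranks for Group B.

Sorted (ascending): 3.3, 3.3, 4.5, 4.8, 5.6, 5.6, 8.6
The 2 values of 3.3 occupy positions 1–2 → each gets rank 2.
The 2 values of 5.6 occupy positions 5–6 → each gets rank 6.
Group B values → pooled ranks: 5.6→6, 5.6→6, 4.5→3, 3.3→2, 8.6→7
Rank sum = 6 + 6 + 3 + 2 + 7 = 24

24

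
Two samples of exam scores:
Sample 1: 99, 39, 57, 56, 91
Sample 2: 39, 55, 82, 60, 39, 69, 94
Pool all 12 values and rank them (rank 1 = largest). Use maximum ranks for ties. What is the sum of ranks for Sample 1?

31

Sorted (descending): 99, 94, 91, 82, 69, 60, 57, 56, 55, 39, 39, 39
The 3 values of 39 occupy positions 10–12 → each gets rank 12.
Sample 1 values → pooled ranks: 99→1, 39→12, 57→7, 56→8, 91→3
Rank sum = 1 + 12 + 7 + 8 + 3 = 31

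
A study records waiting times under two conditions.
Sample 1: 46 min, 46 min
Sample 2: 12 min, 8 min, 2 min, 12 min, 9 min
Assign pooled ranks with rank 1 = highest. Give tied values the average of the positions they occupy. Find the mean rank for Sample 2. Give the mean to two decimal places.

Sorted (descending): 46, 46, 12, 12, 9, 8, 2
The 2 values of 46 occupy positions 1–2 → average rank (1+2)/2 = 1.5.
The 2 values of 12 occupy positions 3–4 → average rank (3+4)/2 = 3.5.
Sample 2 values → pooled ranks: 12→3.5, 8→6, 2→7, 12→3.5, 9→5
Mean rank = (3.5 + 6 + 7 + 3.5 + 5) / 5 = 5.00

5.00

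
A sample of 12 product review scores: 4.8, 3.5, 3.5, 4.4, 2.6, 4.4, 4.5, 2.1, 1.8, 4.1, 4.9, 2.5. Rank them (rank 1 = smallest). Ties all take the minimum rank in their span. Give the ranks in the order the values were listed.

11, 5, 5, 8, 4, 8, 10, 2, 1, 7, 12, 3

Sorted (ascending): 1.8, 2.1, 2.5, 2.6, 3.5, 3.5, 4.1, 4.4, 4.4, 4.5, 4.8, 4.9
The 2 values of 3.5 occupy positions 5–6 → each gets rank 5.
The 2 values of 4.4 occupy positions 8–9 → each gets rank 8.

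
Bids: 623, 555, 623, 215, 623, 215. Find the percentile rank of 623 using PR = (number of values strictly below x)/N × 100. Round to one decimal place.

N = 6.
Strictly below 623: 3. Equal to 623: 3.
PR = 3/6 × 100 = 50.0

50.0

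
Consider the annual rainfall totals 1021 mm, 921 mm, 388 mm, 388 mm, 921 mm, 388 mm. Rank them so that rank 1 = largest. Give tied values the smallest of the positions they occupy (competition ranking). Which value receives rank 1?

Sorted (descending): 1021, 921, 921, 388, 388, 388
The 2 values of 921 occupy positions 2–3 → each gets rank 2.
The 3 values of 388 occupy positions 4–6 → each gets rank 4.
Rank 1 → value 1021.

1021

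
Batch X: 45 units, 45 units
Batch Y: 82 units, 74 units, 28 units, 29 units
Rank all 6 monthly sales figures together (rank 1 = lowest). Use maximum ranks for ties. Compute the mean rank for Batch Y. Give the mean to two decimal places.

3.50

Sorted (ascending): 28, 29, 45, 45, 74, 82
The 2 values of 45 occupy positions 3–4 → each gets rank 4.
Batch Y values → pooled ranks: 82→6, 74→5, 28→1, 29→2
Mean rank = (6 + 5 + 1 + 2) / 4 = 3.50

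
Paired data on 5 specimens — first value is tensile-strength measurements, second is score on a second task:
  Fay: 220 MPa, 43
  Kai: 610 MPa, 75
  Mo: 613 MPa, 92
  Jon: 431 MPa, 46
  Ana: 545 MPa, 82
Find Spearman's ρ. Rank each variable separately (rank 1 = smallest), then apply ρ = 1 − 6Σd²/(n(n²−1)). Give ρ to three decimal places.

0.900

Ranks of variable 1: 1, 4, 5, 2, 3
Ranks of variable 2: 1, 3, 5, 2, 4
d = r₁ − r₂: 0, 1, 0, 0, -1
d²: 0, 1, 0, 0, 1; Σd² = 2
ρ = 1 − 6·2/(5·24) = 1 − 12/120 = 0.900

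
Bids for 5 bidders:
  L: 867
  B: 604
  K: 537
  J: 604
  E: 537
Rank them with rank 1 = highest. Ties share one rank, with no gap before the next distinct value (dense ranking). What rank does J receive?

Sorted (descending): 867, 604, 604, 537, 537
The 2 values of 604 share dense rank 2.
The 2 values of 537 share dense rank 3.
Remaining distinct values take the next consecutive integers.
J has value 604 → rank 2.

2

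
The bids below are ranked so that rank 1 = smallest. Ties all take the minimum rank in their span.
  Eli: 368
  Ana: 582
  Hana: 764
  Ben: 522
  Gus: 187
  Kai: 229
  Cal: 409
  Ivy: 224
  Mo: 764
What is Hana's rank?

Sorted (ascending): 187, 224, 229, 368, 409, 522, 582, 764, 764
The 2 values of 764 occupy positions 8–9 → each gets rank 8.
Hana has value 764 → rank 8.

8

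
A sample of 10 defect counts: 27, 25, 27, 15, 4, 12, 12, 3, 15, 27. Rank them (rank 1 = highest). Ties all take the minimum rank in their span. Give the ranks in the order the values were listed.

1, 4, 1, 5, 9, 7, 7, 10, 5, 1

Sorted (descending): 27, 27, 27, 25, 15, 15, 12, 12, 4, 3
The 3 values of 27 occupy positions 1–3 → each gets rank 1.
The 2 values of 15 occupy positions 5–6 → each gets rank 5.
The 2 values of 12 occupy positions 7–8 → each gets rank 7.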